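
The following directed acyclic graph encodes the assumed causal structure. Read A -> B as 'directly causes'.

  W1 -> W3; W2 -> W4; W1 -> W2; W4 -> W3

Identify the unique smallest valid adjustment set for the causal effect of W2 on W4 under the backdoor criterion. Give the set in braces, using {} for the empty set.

{}

Variables eligible for adjustment (non-descendants of W2, excluding W2 and W4): {W1}.
Backdoor paths from W2 to W4:
  P1: W2 <- W1 -> W3 <- W4
Each backdoor path contains an unconditioned collider, so every path is already blocked with the empty conditioning set:
  P1: blocked at collider W3 (neither it nor any descendant is in the conditioning set).
The empty set is therefore the unique smallest valid set.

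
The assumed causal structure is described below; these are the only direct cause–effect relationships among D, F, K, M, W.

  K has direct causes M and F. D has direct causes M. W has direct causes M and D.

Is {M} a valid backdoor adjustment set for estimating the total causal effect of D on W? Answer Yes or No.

Backdoor paths from D to W (paths whose first edge points into D):
  P1: D <- M -> W
Condition 1 (no descendant of D in the set): holds — descendants of D are {W}; none are in {M}.
Condition 2 (every backdoor path blocked by {M}):
  P1: blocked at fork node M ∈ conditioning set.
{M} satisfies the backdoor criterion.

Yes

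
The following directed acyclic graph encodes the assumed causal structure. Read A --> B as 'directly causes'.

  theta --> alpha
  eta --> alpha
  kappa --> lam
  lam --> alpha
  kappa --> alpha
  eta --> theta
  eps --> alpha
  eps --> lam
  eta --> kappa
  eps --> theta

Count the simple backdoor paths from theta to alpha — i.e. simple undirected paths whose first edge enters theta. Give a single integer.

8

A backdoor path from theta to alpha is any simple undirected path whose first edge points into theta (i.e. leaves theta via a parent).
Parents of theta: {eps, eta}.
Enumerating:
  P1: theta <- eps -> lam <- kappa <- eta -> alpha
  P2: theta <- eps -> lam <- kappa -> alpha
  P3: theta <- eps -> lam -> alpha
  P4: theta <- eps -> alpha
  P5: theta <- eta -> kappa -> lam <- eps -> alpha
  P6: theta <- eta -> kappa -> lam -> alpha
  P7: theta <- eta -> kappa -> alpha
  P8: theta <- eta -> alpha
That exhausts the simple backdoor paths. Count: 8.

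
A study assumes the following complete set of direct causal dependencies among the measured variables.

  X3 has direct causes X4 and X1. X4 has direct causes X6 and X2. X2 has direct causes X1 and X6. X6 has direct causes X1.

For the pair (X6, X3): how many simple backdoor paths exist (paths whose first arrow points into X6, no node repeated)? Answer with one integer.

2

A backdoor path from X6 to X3 is any simple undirected path whose first edge points into X6 (i.e. leaves X6 via a parent).
Parents of X6: {X1}.
Enumerating:
  P1: X6 <- X1 -> X2 -> X4 -> X3
  P2: X6 <- X1 -> X3
That exhausts the simple backdoor paths. Count: 2.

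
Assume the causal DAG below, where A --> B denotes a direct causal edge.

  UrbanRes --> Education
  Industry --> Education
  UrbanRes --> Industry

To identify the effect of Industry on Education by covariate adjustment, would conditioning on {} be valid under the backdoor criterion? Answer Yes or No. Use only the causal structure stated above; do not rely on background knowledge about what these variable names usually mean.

No

Backdoor paths from Industry to Education (paths whose first edge points into Industry):
  P1: Industry <- UrbanRes -> Education
Condition 1 (no descendant of Industry in the set): holds — descendants of Industry are {Education}; none are in {}.
Condition 2 (every backdoor path blocked by {}):
  P1: open — no interior node is in the conditioning set.
{} does not satisfy the backdoor criterion.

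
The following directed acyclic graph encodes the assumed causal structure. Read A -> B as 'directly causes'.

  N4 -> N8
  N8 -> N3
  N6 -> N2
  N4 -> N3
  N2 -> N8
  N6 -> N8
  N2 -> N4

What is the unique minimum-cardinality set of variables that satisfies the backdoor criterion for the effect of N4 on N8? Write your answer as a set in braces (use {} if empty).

Variables eligible for adjustment (non-descendants of N4, excluding N4 and N8): {N2, N6}.
Backdoor paths from N4 to N8:
  P1: N4 <- N2 <- N6 -> N8
  P2: N4 <- N2 -> N8
The empty set is not sufficient: P1 (N4 <- N2 <- N6 -> N8) has no collider blocking it and no conditioned non-collider, so it is open.
Try {N2}:
  P1: blocked at chain node N2 ∈ conditioning set.
  P2: blocked at fork node N2 ∈ conditioning set.
{N2} contains no descendant of N4 and blocks every backdoor path.
No other singleton works — e.g. {N6} leaves P2 open — so {N2} is the unique smallest valid adjustment set.

{N2}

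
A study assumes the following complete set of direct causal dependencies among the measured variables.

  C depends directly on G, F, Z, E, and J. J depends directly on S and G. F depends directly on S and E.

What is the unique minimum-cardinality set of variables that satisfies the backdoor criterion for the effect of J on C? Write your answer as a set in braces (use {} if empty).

Variables eligible for adjustment (non-descendants of J, excluding J and C): {E, F, G, S, Z}.
Backdoor paths from J to C:
  P1: J <- S -> F <- E -> C
  P2: J <- S -> F -> C
  P3: J <- G -> C
The empty set is not sufficient: P2 (J <- S -> F -> C) has no collider blocking it and no conditioned non-collider, so it is open.
Try {G, S}:
  P1: blocked at fork node S ∈ conditioning set.
  P2: blocked at fork node S ∈ conditioning set.
  P3: blocked at fork node G ∈ conditioning set.
{G, S} contains no descendant of J and blocks every backdoor path.
Every element of {G, S} is needed (dropping G leaves P3 open; dropping S leaves P2 open), so no proper subset is valid.
Among all size-2 subsets of the eligible variables, only {G, S} blocks every backdoor path, so it is the unique smallest valid adjustment set.

{G, S}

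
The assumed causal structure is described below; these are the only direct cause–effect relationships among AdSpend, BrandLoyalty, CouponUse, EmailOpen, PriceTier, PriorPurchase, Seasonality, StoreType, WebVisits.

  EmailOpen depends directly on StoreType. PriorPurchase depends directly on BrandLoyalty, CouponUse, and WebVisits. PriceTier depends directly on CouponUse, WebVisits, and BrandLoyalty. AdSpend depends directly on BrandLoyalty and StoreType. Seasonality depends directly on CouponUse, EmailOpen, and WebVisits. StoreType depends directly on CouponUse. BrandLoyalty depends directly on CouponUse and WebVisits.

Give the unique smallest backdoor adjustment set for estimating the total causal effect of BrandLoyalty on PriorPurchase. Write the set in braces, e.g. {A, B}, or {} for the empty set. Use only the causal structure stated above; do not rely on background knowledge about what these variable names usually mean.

Variables eligible for adjustment (non-descendants of BrandLoyalty, excluding BrandLoyalty and PriorPurchase): {CouponUse, EmailOpen, Seasonality, StoreType, WebVisits}.
Backdoor paths from BrandLoyalty to PriorPurchase:
  P1: BrandLoyalty <- CouponUse -> StoreType -> EmailOpen -> Seasonality <- WebVisits -> PriorPurchase
  P2: BrandLoyalty <- CouponUse -> PriceTier <- WebVisits -> PriorPurchase
  P3: BrandLoyalty <- CouponUse -> Seasonality <- WebVisits -> PriorPurchase
  P4: BrandLoyalty <- CouponUse -> PriorPurchase
  P5: BrandLoyalty <- WebVisits -> PriceTier <- CouponUse -> PriorPurchase
  P6: BrandLoyalty <- WebVisits -> Seasonality <- CouponUse -> PriorPurchase
  P7: BrandLoyalty <- WebVisits -> Seasonality <- EmailOpen <- StoreType <- CouponUse -> PriorPurchase
  P8: BrandLoyalty <- WebVisits -> PriorPurchase
The empty set is not sufficient: P4 (BrandLoyalty <- CouponUse -> PriorPurchase) has no collider blocking it and no conditioned non-collider, so it is open.
Try {CouponUse, WebVisits}:
  P1: blocked at fork node CouponUse ∈ conditioning set.
  P2: blocked at fork node CouponUse ∈ conditioning set.
  P3: blocked at fork node CouponUse ∈ conditioning set.
  P4: blocked at fork node CouponUse ∈ conditioning set.
  P5: blocked at fork node WebVisits ∈ conditioning set.
  P6: blocked at fork node WebVisits ∈ conditioning set.
  P7: blocked at fork node WebVisits ∈ conditioning set.
  P8: blocked at fork node WebVisits ∈ conditioning set.
{CouponUse, WebVisits} contains no descendant of BrandLoyalty and blocks every backdoor path.
Every element of {CouponUse, WebVisits} is needed (dropping CouponUse leaves P4 open; dropping WebVisits leaves P8 open), so no proper subset is valid.
Among all size-2 subsets of the eligible variables, only {CouponUse, WebVisits} blocks every backdoor path, so it is the unique smallest valid adjustment set.

{CouponUse, WebVisits}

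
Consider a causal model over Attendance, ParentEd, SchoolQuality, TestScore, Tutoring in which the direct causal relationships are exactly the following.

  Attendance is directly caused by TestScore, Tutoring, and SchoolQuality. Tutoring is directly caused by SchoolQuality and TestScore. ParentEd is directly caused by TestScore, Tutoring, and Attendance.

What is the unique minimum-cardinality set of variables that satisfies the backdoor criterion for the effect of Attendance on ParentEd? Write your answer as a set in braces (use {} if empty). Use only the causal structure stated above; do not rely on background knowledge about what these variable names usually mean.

Variables eligible for adjustment (non-descendants of Attendance, excluding Attendance and ParentEd): {SchoolQuality, TestScore, Tutoring}.
Backdoor paths from Attendance to ParentEd:
  P1: Attendance <- TestScore -> Tutoring -> ParentEd
  P2: Attendance <- TestScore -> ParentEd
  P3: Attendance <- SchoolQuality -> Tutoring <- TestScore -> ParentEd
  P4: Attendance <- SchoolQuality -> Tutoring -> ParentEd
  P5: Attendance <- Tutoring <- TestScore -> ParentEd
  P6: Attendance <- Tutoring -> ParentEd
The empty set is not sufficient: P1 (Attendance <- TestScore -> Tutoring -> ParentEd) has no collider blocking it and no conditioned non-collider, so it is open.
Try {TestScore, Tutoring}:
  P1: blocked at fork node TestScore ∈ conditioning set.
  P2: blocked at fork node TestScore ∈ conditioning set.
  P3: blocked at fork node TestScore ∈ conditioning set.
  P4: blocked at chain node Tutoring ∈ conditioning set.
  P5: blocked at chain node Tutoring ∈ conditioning set.
  P6: blocked at fork node Tutoring ∈ conditioning set.
{TestScore, Tutoring} contains no descendant of Attendance and blocks every backdoor path.
Every element of {TestScore, Tutoring} is needed (dropping TestScore leaves P2 open; dropping Tutoring leaves P4 open), so no proper subset is valid.
Among all size-2 subsets of the eligible variables, only {TestScore, Tutoring} blocks every backdoor path, so it is the unique smallest valid adjustment set.

{TestScore, Tutoring}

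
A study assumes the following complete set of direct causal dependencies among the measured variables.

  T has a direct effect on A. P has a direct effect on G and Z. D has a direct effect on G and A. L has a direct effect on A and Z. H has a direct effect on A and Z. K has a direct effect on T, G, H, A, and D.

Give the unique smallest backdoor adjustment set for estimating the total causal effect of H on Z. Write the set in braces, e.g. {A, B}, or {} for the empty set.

{}

Variables eligible for adjustment (non-descendants of H, excluding H and Z): {D, G, K, L, P, T}.
Backdoor paths from H to Z:
  P1: H <- K -> D -> G <- P -> Z
  P2: H <- K -> D -> A <- L -> Z
  P3: H <- K -> T -> A <- L -> Z
  P4: H <- K -> T -> A <- D -> G <- P -> Z
  P5: H <- K -> G <- P -> Z
  P6: H <- K -> G <- D -> A <- L -> Z
  P7: H <- K -> A <- L -> Z
  P8: H <- K -> A <- D -> G <- P -> Z
Each backdoor path contains an unconditioned collider, so every path is already blocked with the empty conditioning set:
  P1: blocked at collider G (neither it nor any descendant is in the conditioning set).
  P2: blocked at collider A (neither it nor any descendant is in the conditioning set).
  P3: blocked at collider A (neither it nor any descendant is in the conditioning set).
  P4: blocked at collider A (neither it nor any descendant is in the conditioning set).
  P5: blocked at collider G (neither it nor any descendant is in the conditioning set).
  P6: blocked at collider G (neither it nor any descendant is in the conditioning set).
  P7: blocked at collider A (neither it nor any descendant is in the conditioning set).
  P8: blocked at collider A (neither it nor any descendant is in the conditioning set).
The empty set is therefore the unique smallest valid set.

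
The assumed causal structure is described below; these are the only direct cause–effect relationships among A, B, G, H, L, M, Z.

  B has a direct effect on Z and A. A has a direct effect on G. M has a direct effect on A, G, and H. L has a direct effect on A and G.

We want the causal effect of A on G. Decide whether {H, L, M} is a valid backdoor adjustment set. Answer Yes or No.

Backdoor paths from A to G (paths whose first edge points into A):
  P1: A <- L -> G
  P2: A <- M -> G
Condition 1 (no descendant of A in the set): holds — descendants of A are {G}; none are in {H, L, M}.
Condition 2 (every backdoor path blocked by {H, L, M}):
  P1: blocked at fork node L ∈ conditioning set.
  P2: blocked at fork node M ∈ conditioning set.
{H, L, M} satisfies the backdoor criterion.

Yes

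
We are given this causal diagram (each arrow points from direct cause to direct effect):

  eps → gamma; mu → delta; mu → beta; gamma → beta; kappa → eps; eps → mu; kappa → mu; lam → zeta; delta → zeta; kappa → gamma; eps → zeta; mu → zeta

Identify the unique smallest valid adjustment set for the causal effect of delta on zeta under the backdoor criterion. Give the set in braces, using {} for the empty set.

{mu}

Variables eligible for adjustment (non-descendants of delta, excluding delta and zeta): {beta, eps, gamma, kappa, lam, mu}.
Backdoor paths from delta to zeta:
  P1: delta <- mu <- kappa -> eps -> zeta
  P2: delta <- mu <- kappa -> gamma <- eps -> zeta
  P3: delta <- mu <- eps -> zeta
  P4: delta <- mu -> zeta
  P5: delta <- mu -> beta <- gamma <- kappa -> eps -> zeta
  P6: delta <- mu -> beta <- gamma <- eps -> zeta
The empty set is not sufficient: P1 (delta <- mu <- kappa -> eps -> zeta) has no collider blocking it and no conditioned non-collider, so it is open.
Try {mu}:
  P1: blocked at chain node mu ∈ conditioning set.
  P2: blocked at chain node mu ∈ conditioning set.
  P3: blocked at chain node mu ∈ conditioning set.
  P4: blocked at fork node mu ∈ conditioning set.
  P5: blocked at fork node mu ∈ conditioning set.
  P6: blocked at fork node mu ∈ conditioning set.
{mu} contains no descendant of delta and blocks every backdoor path.
No other singleton works — e.g. {kappa} leaves P3 open — so {mu} is the unique smallest valid adjustment set.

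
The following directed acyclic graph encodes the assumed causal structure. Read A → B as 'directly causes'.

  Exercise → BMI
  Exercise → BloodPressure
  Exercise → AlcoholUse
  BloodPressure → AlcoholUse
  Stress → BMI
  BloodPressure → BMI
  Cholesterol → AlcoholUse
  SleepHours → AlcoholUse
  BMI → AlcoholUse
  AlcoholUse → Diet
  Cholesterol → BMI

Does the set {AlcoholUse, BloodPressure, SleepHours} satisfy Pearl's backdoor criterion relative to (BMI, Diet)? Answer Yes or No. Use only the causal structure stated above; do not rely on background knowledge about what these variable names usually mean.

Backdoor paths from BMI to Diet (paths whose first edge points into BMI):
  P1: BMI <- Exercise -> BloodPressure -> AlcoholUse -> Diet
  P2: BMI <- Exercise -> AlcoholUse -> Diet
  P3: BMI <- Cholesterol -> AlcoholUse -> Diet
  P4: BMI <- BloodPressure <- Exercise -> AlcoholUse -> Diet
  P5: BMI <- BloodPressure -> AlcoholUse -> Diet
Condition 1 (no descendant of BMI in the set): FAILS — AlcoholUse is a descendant of BMI.
Condition 2 (every backdoor path blocked by {AlcoholUse, BloodPressure, SleepHours}):
  P1: blocked at chain node BloodPressure ∈ conditioning set.
  P2: blocked at chain node AlcoholUse ∈ conditioning set.
  P3: blocked at chain node AlcoholUse ∈ conditioning set.
  P4: blocked at chain node BloodPressure ∈ conditioning set.
  P5: blocked at fork node BloodPressure ∈ conditioning set.
{AlcoholUse, BloodPressure, SleepHours} does not satisfy the backdoor criterion.

No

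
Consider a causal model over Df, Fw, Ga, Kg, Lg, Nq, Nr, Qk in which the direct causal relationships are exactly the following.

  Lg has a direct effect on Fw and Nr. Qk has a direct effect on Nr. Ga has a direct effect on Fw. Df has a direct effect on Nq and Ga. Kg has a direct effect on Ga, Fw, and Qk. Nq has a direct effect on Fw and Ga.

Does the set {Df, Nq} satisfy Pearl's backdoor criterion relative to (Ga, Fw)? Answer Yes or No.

Backdoor paths from Ga to Fw (paths whose first edge points into Ga):
  P1: Ga <- Kg -> Qk -> Nr <- Lg -> Fw
  P2: Ga <- Kg -> Fw
  P3: Ga <- Df -> Nq -> Fw
  P4: Ga <- Nq -> Fw
Condition 1 (no descendant of Ga in the set): holds — descendants of Ga are {Fw}; none are in {Df, Nq}.
Condition 2 (every backdoor path blocked by {Df, Nq}):
  P1: blocked at collider Nr (neither it nor any descendant is in the conditioning set).
  P2: open — no interior node is in the conditioning set.
  P3: blocked at fork node Df ∈ conditioning set.
  P4: blocked at fork node Nq ∈ conditioning set.
{Df, Nq} does not satisfy the backdoor criterion.

No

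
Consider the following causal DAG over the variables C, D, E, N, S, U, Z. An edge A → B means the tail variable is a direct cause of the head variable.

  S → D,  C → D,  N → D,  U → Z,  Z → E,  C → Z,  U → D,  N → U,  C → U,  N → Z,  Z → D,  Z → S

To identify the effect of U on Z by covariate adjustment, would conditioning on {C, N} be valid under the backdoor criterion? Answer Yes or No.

Backdoor paths from U to Z (paths whose first edge points into U):
  P1: U <- N -> Z
  P2: U <- N -> D <- C -> Z
  P3: U <- N -> D <- Z
  P4: U <- N -> D <- S <- Z
  P5: U <- C -> Z
  P6: U <- C -> D <- N -> Z
  P7: U <- C -> D <- Z
  P8: U <- C -> D <- S <- Z
Condition 1 (no descendant of U in the set): holds — descendants of U are {D, E, S, Z}; none are in {C, N}.
Condition 2 (every backdoor path blocked by {C, N}):
  P1: blocked at fork node N ∈ conditioning set.
  P2: blocked at fork node N ∈ conditioning set.
  P3: blocked at fork node N ∈ conditioning set.
  P4: blocked at fork node N ∈ conditioning set.
  P5: blocked at fork node C ∈ conditioning set.
  P6: blocked at fork node C ∈ conditioning set.
  P7: blocked at fork node C ∈ conditioning set.
  P8: blocked at fork node C ∈ conditioning set.
{C, N} satisfies the backdoor criterion.

Yes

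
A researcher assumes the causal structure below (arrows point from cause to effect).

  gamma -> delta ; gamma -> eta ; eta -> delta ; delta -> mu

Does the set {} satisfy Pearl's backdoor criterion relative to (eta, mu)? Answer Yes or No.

No

Backdoor paths from eta to mu (paths whose first edge points into eta):
  P1: eta <- gamma -> delta -> mu
Condition 1 (no descendant of eta in the set): holds — descendants of eta are {delta, mu}; none are in {}.
Condition 2 (every backdoor path blocked by {}):
  P1: open — no interior node is in the conditioning set.
{} does not satisfy the backdoor criterion.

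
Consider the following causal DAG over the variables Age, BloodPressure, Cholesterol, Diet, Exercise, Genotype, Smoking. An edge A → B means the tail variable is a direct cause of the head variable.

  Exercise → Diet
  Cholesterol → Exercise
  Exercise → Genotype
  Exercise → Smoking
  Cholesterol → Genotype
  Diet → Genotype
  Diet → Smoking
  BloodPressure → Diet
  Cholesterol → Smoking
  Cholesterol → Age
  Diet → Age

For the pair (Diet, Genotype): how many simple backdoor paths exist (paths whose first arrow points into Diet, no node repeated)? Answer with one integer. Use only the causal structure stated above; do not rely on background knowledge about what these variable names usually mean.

3

A backdoor path from Diet to Genotype is any simple undirected path whose first edge points into Diet (i.e. leaves Diet via a parent).
Parents of Diet: {BloodPressure, Exercise}.
Enumerating:
  P1: Diet <- Exercise <- Cholesterol -> Genotype
  P2: Diet <- Exercise -> Smoking <- Cholesterol -> Genotype
  P3: Diet <- Exercise -> Genotype
That exhausts the simple backdoor paths. Count: 3.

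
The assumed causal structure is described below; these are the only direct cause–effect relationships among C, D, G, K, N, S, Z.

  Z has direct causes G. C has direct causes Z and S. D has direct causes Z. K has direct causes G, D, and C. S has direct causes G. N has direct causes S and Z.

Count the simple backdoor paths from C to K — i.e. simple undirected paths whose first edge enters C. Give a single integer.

A backdoor path from C to K is any simple undirected path whose first edge points into C (i.e. leaves C via a parent).
Parents of C: {S, Z}.
Enumerating:
  P1: C <- S <- G -> Z -> D -> K
  P2: C <- S <- G -> K
  P3: C <- S -> N <- Z <- G -> K
  P4: C <- S -> N <- Z -> D -> K
  P5: C <- Z <- G -> K
  P6: C <- Z -> D -> K
  P7: C <- Z -> N <- S <- G -> K
That exhausts the simple backdoor paths. Count: 7.

7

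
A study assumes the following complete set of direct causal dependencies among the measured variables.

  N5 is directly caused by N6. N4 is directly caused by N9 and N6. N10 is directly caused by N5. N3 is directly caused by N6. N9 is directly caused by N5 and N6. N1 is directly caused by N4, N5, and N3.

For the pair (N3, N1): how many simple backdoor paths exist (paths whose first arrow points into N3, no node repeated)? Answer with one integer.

6

A backdoor path from N3 to N1 is any simple undirected path whose first edge points into N3 (i.e. leaves N3 via a parent).
Parents of N3: {N6}.
Enumerating:
  P1: N3 <- N6 -> N5 -> N9 -> N4 -> N1
  P2: N3 <- N6 -> N5 -> N1
  P3: N3 <- N6 -> N9 <- N5 -> N1
  P4: N3 <- N6 -> N9 -> N4 -> N1
  P5: N3 <- N6 -> N4 <- N9 <- N5 -> N1
  P6: N3 <- N6 -> N4 -> N1
That exhausts the simple backdoor paths. Count: 6.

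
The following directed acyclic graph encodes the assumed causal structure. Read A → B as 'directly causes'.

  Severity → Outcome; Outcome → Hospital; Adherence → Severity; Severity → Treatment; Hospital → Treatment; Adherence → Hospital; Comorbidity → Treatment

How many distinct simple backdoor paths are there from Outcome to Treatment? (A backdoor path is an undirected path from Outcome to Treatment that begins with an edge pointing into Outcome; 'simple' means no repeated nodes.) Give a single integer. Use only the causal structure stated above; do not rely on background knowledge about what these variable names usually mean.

2

A backdoor path from Outcome to Treatment is any simple undirected path whose first edge points into Outcome (i.e. leaves Outcome via a parent).
Parents of Outcome: {Severity}.
Enumerating:
  P1: Outcome <- Severity <- Adherence -> Hospital -> Treatment
  P2: Outcome <- Severity -> Treatment
That exhausts the simple backdoor paths. Count: 2.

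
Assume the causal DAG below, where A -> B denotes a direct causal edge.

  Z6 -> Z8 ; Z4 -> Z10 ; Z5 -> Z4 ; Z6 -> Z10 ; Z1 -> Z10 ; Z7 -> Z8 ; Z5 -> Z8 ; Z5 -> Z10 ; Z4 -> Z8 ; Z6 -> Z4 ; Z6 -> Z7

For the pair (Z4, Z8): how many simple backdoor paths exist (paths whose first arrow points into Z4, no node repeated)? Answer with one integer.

6

A backdoor path from Z4 to Z8 is any simple undirected path whose first edge points into Z4 (i.e. leaves Z4 via a parent).
Parents of Z4: {Z5, Z6}.
Enumerating:
  P1: Z4 <- Z5 -> Z10 <- Z6 -> Z7 -> Z8
  P2: Z4 <- Z5 -> Z10 <- Z6 -> Z8
  P3: Z4 <- Z5 -> Z8
  P4: Z4 <- Z6 -> Z10 <- Z5 -> Z8
  P5: Z4 <- Z6 -> Z7 -> Z8
  P6: Z4 <- Z6 -> Z8
That exhausts the simple backdoor paths. Count: 6.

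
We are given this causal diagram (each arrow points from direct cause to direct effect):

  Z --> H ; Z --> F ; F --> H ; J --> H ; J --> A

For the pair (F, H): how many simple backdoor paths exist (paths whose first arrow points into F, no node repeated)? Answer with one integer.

1

A backdoor path from F to H is any simple undirected path whose first edge points into F (i.e. leaves F via a parent).
Parents of F: {Z}.
Enumerating:
  P1: F <- Z -> H
That exhausts the simple backdoor paths. Count: 1.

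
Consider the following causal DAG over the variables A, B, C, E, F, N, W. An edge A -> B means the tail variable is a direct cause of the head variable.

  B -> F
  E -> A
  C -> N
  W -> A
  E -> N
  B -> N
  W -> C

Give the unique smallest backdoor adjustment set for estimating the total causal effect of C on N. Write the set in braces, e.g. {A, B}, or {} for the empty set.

{}

Variables eligible for adjustment (non-descendants of C, excluding C and N): {A, B, E, F, W}.
Backdoor paths from C to N:
  P1: C <- W -> A <- E -> N
Each backdoor path contains an unconditioned collider, so every path is already blocked with the empty conditioning set:
  P1: blocked at collider A (neither it nor any descendant is in the conditioning set).
The empty set is therefore the unique smallest valid set.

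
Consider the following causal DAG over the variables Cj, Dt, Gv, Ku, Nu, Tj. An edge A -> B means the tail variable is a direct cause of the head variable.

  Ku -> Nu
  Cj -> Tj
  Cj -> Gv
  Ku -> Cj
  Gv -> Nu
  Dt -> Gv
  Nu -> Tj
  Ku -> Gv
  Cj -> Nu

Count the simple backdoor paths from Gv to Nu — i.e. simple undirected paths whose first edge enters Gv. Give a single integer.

6

A backdoor path from Gv to Nu is any simple undirected path whose first edge points into Gv (i.e. leaves Gv via a parent).
Parents of Gv: {Cj, Dt, Ku}.
Enumerating:
  P1: Gv <- Ku -> Cj -> Nu
  P2: Gv <- Ku -> Cj -> Tj <- Nu
  P3: Gv <- Ku -> Nu
  P4: Gv <- Cj <- Ku -> Nu
  P5: Gv <- Cj -> Nu
  P6: Gv <- Cj -> Tj <- Nu
That exhausts the simple backdoor paths. Count: 6.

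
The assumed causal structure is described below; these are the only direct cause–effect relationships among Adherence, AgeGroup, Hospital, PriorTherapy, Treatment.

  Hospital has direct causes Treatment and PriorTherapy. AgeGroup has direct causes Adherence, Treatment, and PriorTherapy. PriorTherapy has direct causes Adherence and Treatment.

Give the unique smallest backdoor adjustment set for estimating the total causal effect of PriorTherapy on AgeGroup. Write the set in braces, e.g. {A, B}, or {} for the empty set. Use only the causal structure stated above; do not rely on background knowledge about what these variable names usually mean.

{Adherence, Treatment}

Variables eligible for adjustment (non-descendants of PriorTherapy, excluding PriorTherapy and AgeGroup): {Adherence, Treatment}.
Backdoor paths from PriorTherapy to AgeGroup:
  P1: PriorTherapy <- Treatment -> AgeGroup
  P2: PriorTherapy <- Adherence -> AgeGroup
The empty set is not sufficient: P1 (PriorTherapy <- Treatment -> AgeGroup) has no collider blocking it and no conditioned non-collider, so it is open.
Try {Adherence, Treatment}:
  P1: blocked at fork node Treatment ∈ conditioning set.
  P2: blocked at fork node Adherence ∈ conditioning set.
{Adherence, Treatment} contains no descendant of PriorTherapy and blocks every backdoor path.
Every element of {Adherence, Treatment} is needed (dropping Adherence leaves P2 open; dropping Treatment leaves P1 open), so no proper subset is valid.
Among all size-2 subsets of the eligible variables, only {Adherence, Treatment} blocks every backdoor path, so it is the unique smallest valid adjustment set.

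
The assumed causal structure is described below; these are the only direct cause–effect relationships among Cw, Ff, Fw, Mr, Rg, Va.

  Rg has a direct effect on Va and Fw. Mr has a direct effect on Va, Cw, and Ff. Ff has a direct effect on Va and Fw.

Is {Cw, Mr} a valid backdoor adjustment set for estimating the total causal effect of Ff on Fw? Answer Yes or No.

Backdoor paths from Ff to Fw (paths whose first edge points into Ff):
  P1: Ff <- Mr -> Va <- Rg -> Fw
Condition 1 (no descendant of Ff in the set): holds — descendants of Ff are {Fw, Va}; none are in {Cw, Mr}.
Condition 2 (every backdoor path blocked by {Cw, Mr}):
  P1: blocked at fork node Mr ∈ conditioning set.
{Cw, Mr} satisfies the backdoor criterion.

Yes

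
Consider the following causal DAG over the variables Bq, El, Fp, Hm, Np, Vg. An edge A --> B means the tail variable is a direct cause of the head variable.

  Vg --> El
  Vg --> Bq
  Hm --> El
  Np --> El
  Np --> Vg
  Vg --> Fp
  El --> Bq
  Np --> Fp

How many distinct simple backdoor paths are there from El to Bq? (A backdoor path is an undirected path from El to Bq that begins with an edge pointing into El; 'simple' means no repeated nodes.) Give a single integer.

3

A backdoor path from El to Bq is any simple undirected path whose first edge points into El (i.e. leaves El via a parent).
Parents of El: {Hm, Np, Vg}.
Enumerating:
  P1: El <- Np -> Vg -> Bq
  P2: El <- Np -> Fp <- Vg -> Bq
  P3: El <- Vg -> Bq
That exhausts the simple backdoor paths. Count: 3.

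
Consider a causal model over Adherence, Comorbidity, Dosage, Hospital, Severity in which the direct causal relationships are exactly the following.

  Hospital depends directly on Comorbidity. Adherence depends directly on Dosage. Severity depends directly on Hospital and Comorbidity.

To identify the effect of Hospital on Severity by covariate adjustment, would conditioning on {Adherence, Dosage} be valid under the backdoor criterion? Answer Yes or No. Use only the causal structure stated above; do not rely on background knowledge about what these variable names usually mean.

Backdoor paths from Hospital to Severity (paths whose first edge points into Hospital):
  P1: Hospital <- Comorbidity -> Severity
Condition 1 (no descendant of Hospital in the set): holds — descendants of Hospital are {Severity}; none are in {Adherence, Dosage}.
Condition 2 (every backdoor path blocked by {Adherence, Dosage}):
  P1: open — no interior node is in the conditioning set.
{Adherence, Dosage} does not satisfy the backdoor criterion.

No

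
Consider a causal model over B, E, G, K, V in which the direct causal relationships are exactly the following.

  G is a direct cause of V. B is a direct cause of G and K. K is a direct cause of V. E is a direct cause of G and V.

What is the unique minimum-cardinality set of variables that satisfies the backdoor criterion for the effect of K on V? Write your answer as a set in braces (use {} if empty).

{B}

Variables eligible for adjustment (non-descendants of K, excluding K and V): {B, E, G}.
Backdoor paths from K to V:
  P1: K <- B -> G <- E -> V
  P2: K <- B -> G -> V
The empty set is not sufficient: P2 (K <- B -> G -> V) has no collider blocking it and no conditioned non-collider, so it is open.
Try {B}:
  P1: blocked at fork node B ∈ conditioning set.
  P2: blocked at fork node B ∈ conditioning set.
{B} contains no descendant of K and blocks every backdoor path.
No other singleton works — e.g. {E} leaves P2 open — so {B} is the unique smallest valid adjustment set.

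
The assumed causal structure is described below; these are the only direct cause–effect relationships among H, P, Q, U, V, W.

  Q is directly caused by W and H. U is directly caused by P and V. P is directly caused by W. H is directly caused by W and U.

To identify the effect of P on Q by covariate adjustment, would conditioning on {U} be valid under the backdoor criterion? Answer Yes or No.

No

Backdoor paths from P to Q (paths whose first edge points into P):
  P1: P <- W -> H -> Q
  P2: P <- W -> Q
Condition 1 (no descendant of P in the set): FAILS — U is a descendant of P.
Condition 2 (every backdoor path blocked by {U}):
  P1: open — no interior node is in the conditioning set.
  P2: open — no interior node is in the conditioning set.
{U} does not satisfy the backdoor criterion.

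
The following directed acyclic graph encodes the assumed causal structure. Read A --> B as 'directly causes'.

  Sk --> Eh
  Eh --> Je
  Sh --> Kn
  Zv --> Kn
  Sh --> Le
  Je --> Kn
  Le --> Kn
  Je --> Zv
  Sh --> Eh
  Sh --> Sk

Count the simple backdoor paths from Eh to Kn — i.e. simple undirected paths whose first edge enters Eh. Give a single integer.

4

A backdoor path from Eh to Kn is any simple undirected path whose first edge points into Eh (i.e. leaves Eh via a parent).
Parents of Eh: {Sh, Sk}.
Enumerating:
  P1: Eh <- Sh -> Le -> Kn
  P2: Eh <- Sh -> Kn
  P3: Eh <- Sk <- Sh -> Le -> Kn
  P4: Eh <- Sk <- Sh -> Kn
That exhausts the simple backdoor paths. Count: 4.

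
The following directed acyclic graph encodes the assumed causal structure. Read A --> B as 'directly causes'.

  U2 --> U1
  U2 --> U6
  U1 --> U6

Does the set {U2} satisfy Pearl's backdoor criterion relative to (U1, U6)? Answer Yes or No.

Backdoor paths from U1 to U6 (paths whose first edge points into U1):
  P1: U1 <- U2 -> U6
Condition 1 (no descendant of U1 in the set): holds — descendants of U1 are {U6}; none are in {U2}.
Condition 2 (every backdoor path blocked by {U2}):
  P1: blocked at fork node U2 ∈ conditioning set.
{U2} satisfies the backdoor criterion.

Yes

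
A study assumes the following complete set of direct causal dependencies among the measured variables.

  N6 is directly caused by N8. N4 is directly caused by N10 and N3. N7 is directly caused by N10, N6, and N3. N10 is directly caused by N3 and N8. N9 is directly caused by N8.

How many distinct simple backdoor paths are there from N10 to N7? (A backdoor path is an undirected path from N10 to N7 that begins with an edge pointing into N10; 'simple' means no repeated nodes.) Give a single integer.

A backdoor path from N10 to N7 is any simple undirected path whose first edge points into N10 (i.e. leaves N10 via a parent).
Parents of N10: {N3, N8}.
Enumerating:
  P1: N10 <- N3 -> N7
  P2: N10 <- N8 -> N6 -> N7
That exhausts the simple backdoor paths. Count: 2.

2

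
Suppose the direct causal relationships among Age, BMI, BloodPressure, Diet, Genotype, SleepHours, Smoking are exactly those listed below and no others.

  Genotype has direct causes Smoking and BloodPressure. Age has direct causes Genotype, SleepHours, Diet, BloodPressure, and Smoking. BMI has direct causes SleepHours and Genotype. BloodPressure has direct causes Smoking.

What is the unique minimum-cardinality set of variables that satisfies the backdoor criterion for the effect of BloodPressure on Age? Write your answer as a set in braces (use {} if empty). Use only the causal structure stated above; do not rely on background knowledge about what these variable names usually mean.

Variables eligible for adjustment (non-descendants of BloodPressure, excluding BloodPressure and Age): {Diet, SleepHours, Smoking}.
Backdoor paths from BloodPressure to Age:
  P1: BloodPressure <- Smoking -> Genotype -> Age
  P2: BloodPressure <- Smoking -> Genotype -> BMI <- SleepHours -> Age
  P3: BloodPressure <- Smoking -> Age
The empty set is not sufficient: P1 (BloodPressure <- Smoking -> Genotype -> Age) has no collider blocking it and no conditioned non-collider, so it is open.
Try {Smoking}:
  P1: blocked at fork node Smoking ∈ conditioning set.
  P2: blocked at fork node Smoking ∈ conditioning set.
  P3: blocked at fork node Smoking ∈ conditioning set.
{Smoking} contains no descendant of BloodPressure and blocks every backdoor path.
No other singleton works — e.g. {Diet} leaves P1 open — so {Smoking} is the unique smallest valid adjustment set.

{Smoking}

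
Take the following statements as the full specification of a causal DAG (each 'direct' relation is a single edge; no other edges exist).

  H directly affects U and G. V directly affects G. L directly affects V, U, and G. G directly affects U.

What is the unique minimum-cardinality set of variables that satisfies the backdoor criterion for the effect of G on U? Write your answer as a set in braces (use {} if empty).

{H, L}

Variables eligible for adjustment (non-descendants of G, excluding G and U): {H, L, V}.
Backdoor paths from G to U:
  P1: G <- L -> U
  P2: G <- V <- L -> U
  P3: G <- H -> U
The empty set is not sufficient: P1 (G <- L -> U) has no collider blocking it and no conditioned non-collider, so it is open.
Try {H, L}:
  P1: blocked at fork node L ∈ conditioning set.
  P2: blocked at fork node L ∈ conditioning set.
  P3: blocked at fork node H ∈ conditioning set.
{H, L} contains no descendant of G and blocks every backdoor path.
Every element of {H, L} is needed (dropping H leaves P3 open; dropping L leaves P1 open), so no proper subset is valid.
Among all size-2 subsets of the eligible variables, only {H, L} blocks every backdoor path, so it is the unique smallest valid adjustment set.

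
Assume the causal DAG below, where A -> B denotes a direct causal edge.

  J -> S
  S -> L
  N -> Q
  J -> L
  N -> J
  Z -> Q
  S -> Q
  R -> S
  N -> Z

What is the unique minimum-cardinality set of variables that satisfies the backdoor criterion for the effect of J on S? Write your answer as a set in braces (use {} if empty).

Variables eligible for adjustment (non-descendants of J, excluding J and S): {N, R, Z}.
Backdoor paths from J to S:
  P1: J <- N -> Z -> Q <- S
  P2: J <- N -> Q <- S
Each backdoor path contains an unconditioned collider, so every path is already blocked with the empty conditioning set:
  P1: blocked at collider Q (neither it nor any descendant is in the conditioning set).
  P2: blocked at collider Q (neither it nor any descendant is in the conditioning set).
The empty set is therefore the unique smallest valid set.

{}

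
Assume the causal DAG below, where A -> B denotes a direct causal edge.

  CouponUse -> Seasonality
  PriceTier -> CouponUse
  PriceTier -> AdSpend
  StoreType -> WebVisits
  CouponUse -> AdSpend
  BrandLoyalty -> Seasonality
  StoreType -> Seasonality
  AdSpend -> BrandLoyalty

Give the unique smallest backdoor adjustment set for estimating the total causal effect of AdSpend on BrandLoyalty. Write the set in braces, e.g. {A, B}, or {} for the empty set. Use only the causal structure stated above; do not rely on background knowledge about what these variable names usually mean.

{}

Variables eligible for adjustment (non-descendants of AdSpend, excluding AdSpend and BrandLoyalty): {CouponUse, PriceTier, StoreType, WebVisits}.
Backdoor paths from AdSpend to BrandLoyalty:
  P1: AdSpend <- PriceTier -> CouponUse -> Seasonality <- BrandLoyalty
  P2: AdSpend <- CouponUse -> Seasonality <- BrandLoyalty
Each backdoor path contains an unconditioned collider, so every path is already blocked with the empty conditioning set:
  P1: blocked at collider Seasonality (neither it nor any descendant is in the conditioning set).
  P2: blocked at collider Seasonality (neither it nor any descendant is in the conditioning set).
The empty set is therefore the unique smallest valid set.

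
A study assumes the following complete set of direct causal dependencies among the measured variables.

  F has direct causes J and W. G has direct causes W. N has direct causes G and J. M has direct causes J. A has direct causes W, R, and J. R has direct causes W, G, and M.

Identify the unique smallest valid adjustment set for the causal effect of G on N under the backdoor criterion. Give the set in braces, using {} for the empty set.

Variables eligible for adjustment (non-descendants of G, excluding G and N): {F, J, M, W}.
Backdoor paths from G to N:
  P1: G <- W -> R <- M <- J -> N
  P2: G <- W -> R -> A <- J -> N
  P3: G <- W -> A <- J -> N
  P4: G <- W -> A <- R <- M <- J -> N
  P5: G <- W -> F <- J -> N
Each backdoor path contains an unconditioned collider, so every path is already blocked with the empty conditioning set:
  P1: blocked at collider R (neither it nor any descendant is in the conditioning set).
  P2: blocked at collider A (neither it nor any descendant is in the conditioning set).
  P3: blocked at collider A (neither it nor any descendant is in the conditioning set).
  P4: blocked at collider A (neither it nor any descendant is in the conditioning set).
  P5: blocked at collider F (neither it nor any descendant is in the conditioning set).
The empty set is therefore the unique smallest valid set.

{}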